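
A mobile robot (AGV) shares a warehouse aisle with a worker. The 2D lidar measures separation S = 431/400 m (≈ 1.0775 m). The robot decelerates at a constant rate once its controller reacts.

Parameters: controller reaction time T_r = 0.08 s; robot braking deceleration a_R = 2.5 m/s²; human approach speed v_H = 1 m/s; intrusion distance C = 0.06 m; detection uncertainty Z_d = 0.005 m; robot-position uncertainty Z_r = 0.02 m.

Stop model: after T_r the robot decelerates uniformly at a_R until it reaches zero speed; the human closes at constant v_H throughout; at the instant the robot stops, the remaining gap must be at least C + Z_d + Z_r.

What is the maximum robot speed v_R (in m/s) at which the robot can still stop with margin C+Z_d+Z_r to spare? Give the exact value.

v_R_max = 5/4 m/s = 1.2500 m/s

at the boundary: (1/5)·v² + (12/25)·v + (-73/80) = 0
  disc = (12/25)² − 4·(1/5)·(-73/80) = 2401/2500 ; √disc = 49/50
  v_R = (−(12/25) + 49/50) / (2·(1/5)) = 5/4 m/s
check:
braking lasts T_s = (5/4)/(5/2) = 0.5000 s
robot covers v_R·T_r = 1.2500·0.0800 = 0.1000 m before braking
braking distance = 1.2500²/(2·2.5000) = 0.3125 m
person approaches 1.0000·(0.0800+0.5000) = 0.5800 m
margins: 0.0600+0.0050+0.0200 = 0.0850 m
sum ≈ 0.1000+0.3125+0.5800+0.0850 ≈ 1.0775 m = S ✓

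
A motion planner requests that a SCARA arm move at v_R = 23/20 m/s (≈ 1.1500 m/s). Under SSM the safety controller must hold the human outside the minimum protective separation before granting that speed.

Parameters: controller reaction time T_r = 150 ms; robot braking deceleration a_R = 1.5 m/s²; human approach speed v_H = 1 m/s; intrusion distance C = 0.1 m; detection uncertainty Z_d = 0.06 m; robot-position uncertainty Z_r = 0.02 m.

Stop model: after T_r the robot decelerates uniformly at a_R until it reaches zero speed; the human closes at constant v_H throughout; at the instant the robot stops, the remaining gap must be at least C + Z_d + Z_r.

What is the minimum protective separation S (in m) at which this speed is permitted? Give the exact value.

S_min = 171/100 m = 1.7100 m

T_s = v_R/a_R = (23/20)/(3/2) = 0.7667 s
reaction-phase robot travel = 1.1500·0.1500 = 0.1725 m
robot under decel: 1.1500²/(2·1.5000) = 0.4408 m
person approaches 1.0000·(0.1500+0.7667) = 0.9167 m
C+Z_d+Z_r = 0.1000+0.0600+0.0200 = 0.1800 m
S_min ≈ 0.1725+0.4408+0.9167+0.1800  ⇒  S_min = 171/100 m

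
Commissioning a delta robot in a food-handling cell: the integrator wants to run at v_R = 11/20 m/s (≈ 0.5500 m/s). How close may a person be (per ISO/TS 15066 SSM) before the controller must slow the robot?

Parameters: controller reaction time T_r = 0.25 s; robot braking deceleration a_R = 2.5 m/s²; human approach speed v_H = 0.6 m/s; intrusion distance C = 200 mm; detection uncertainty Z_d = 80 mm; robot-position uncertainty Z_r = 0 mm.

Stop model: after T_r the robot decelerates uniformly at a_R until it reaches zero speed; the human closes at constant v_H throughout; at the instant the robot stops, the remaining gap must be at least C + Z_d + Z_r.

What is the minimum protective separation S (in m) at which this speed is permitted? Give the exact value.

braking lasts T_s = (11/20)/(5/2) = 0.2200 s
robot covers v_R·T_r = 0.5500·0.2500 = 0.1375 m before braking
robot covers 0.5500·0.2200 − ½·2.5000·0.2200² = 0.0605 m while stopping
human over T_r+T_s: 0.6000·(0.2500+0.2200) = 0.2820 m
margins: 0.2000+0.0800+0.0000 = 0.2800 m
S_min ≈ 0.1375+0.0605+0.2820+0.2800  ⇒  S_min = 19/25 m

S_min = 19/25 m = 0.7600 m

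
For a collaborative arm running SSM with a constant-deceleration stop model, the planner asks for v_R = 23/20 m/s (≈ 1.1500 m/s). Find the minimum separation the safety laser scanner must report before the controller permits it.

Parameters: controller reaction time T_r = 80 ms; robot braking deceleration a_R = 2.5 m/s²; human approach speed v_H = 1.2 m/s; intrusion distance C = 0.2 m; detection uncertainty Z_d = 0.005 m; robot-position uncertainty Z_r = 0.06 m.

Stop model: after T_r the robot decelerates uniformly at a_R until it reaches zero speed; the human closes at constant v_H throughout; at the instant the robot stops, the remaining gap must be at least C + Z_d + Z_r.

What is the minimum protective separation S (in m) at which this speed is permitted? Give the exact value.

S_min = 2539/2000 m = 1.2695 m

T_s = v_R/a_R = (23/20)/(5/2) = 0.4600 s
robot in T_r: 1.1500·0.0800 = 0.0920 m
robot under decel: 1.1500²/(2·2.5000) = 0.2645 m
human closes 1.2000·0.5400 = 0.6480 m
margins: 0.2000+0.0050+0.0600 = 0.2650 m
S_min ≈ 0.0920+0.2645+0.6480+0.2650  ⇒  S_min = 2539/2000 m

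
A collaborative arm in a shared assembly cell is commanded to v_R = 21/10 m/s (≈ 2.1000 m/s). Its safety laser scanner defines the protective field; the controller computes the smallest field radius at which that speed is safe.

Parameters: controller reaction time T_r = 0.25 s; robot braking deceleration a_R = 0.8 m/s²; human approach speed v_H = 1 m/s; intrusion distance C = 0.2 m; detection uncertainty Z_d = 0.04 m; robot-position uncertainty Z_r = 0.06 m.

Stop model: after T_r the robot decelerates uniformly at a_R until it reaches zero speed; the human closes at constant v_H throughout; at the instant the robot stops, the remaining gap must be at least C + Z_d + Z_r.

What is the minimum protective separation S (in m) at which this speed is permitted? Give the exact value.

stop time T_s = (21/10)/(4/5) = 2.6250 s
robot in T_r: 2.1000·0.2500 = 0.5250 m
robot under decel: 2.1000²/(2·0.8000) = 2.7563 m
human closes 1.0000·2.8750 = 2.8750 m
C+Z_d+Z_r = 0.2000+0.0400+0.0600 = 0.3000 m
S_min ≈ 0.5250+2.7563+2.8750+0.3000  ⇒  S_min = 1033/160 m

S_min = 1033/160 m = 6.4562 m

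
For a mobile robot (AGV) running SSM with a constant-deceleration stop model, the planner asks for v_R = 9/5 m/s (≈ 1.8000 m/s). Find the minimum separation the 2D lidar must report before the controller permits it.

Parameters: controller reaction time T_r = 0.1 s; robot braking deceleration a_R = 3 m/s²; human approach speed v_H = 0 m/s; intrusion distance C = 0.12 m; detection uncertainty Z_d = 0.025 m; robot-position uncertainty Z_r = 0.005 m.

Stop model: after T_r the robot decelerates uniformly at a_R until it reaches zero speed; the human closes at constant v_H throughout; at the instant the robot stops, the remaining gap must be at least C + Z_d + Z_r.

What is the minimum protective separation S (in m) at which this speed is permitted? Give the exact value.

S_min = 87/100 m = 0.8700 m

T_s = v_R/a_R = (9/5)/3 = 0.6000 s
robot in T_r: 1.8000·0.1000 = 0.1800 m
robot covers 1.8000·0.6000 − ½·3.0000·0.6000² = 0.5400 m while stopping
human over T_r+T_s: 0.0000·(0.1000+0.6000) = 0.0000 m
residual clearance needed = 0.1200+0.0250+0.0050 = 0.1500 m
S_min ≈ 0.1800+0.5400+0.0000+0.1500  ⇒  S_min = 87/100 m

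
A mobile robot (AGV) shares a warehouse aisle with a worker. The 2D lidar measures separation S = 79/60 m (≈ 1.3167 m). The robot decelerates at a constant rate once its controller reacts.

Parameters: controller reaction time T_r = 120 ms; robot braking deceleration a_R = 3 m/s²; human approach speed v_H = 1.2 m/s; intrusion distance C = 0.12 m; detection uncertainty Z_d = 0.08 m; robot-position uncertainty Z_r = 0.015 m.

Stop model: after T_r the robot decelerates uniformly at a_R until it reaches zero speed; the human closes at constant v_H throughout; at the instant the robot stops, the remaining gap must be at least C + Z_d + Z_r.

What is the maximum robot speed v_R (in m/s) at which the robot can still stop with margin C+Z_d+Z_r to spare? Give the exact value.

at the boundary: (1/6)·v² + (13/25)·v + (-2873/3000) = 0
  disc = (13/25)² − 4·(1/6)·(-2873/3000) = 20449/22500 ; √disc = 143/150
  v_R = (−(13/25) + 143/150) / (2·(1/6)) = 13/10 m/s
check:
T_s = v_R/a_R = (13/10)/3 = 0.4333 s
robot covers v_R·T_r = 1.3000·0.1200 = 0.1560 m before braking
robot under decel: 1.3000²/(2·3.0000) = 0.2817 m
human closes 1.2000·0.5533 = 0.6640 m
residual clearance needed = 0.1200+0.0800+0.0150 = 0.2150 m
sum ≈ 0.1560+0.2817+0.6640+0.2150 ≈ 1.3167 m = S ✓

v_R_max = 13/10 m/s = 1.3000 m/s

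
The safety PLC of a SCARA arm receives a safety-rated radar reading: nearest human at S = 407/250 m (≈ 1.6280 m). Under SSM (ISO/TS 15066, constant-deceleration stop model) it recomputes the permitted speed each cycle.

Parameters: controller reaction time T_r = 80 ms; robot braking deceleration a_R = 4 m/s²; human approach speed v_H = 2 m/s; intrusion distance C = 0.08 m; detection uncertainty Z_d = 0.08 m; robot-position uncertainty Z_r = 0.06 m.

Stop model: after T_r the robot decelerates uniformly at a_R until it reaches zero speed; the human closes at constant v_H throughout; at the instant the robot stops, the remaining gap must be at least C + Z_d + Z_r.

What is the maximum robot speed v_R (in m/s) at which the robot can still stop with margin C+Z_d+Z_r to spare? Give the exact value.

collect terms ⇒ (1/8)·v_R² + (29/50)·v_R + (-156/125) = 0
  disc = (29/50)² − 4·(1/8)·(-156/125) = 2401/2500 ; √disc = 49/50
  v_R = (−(29/50) + 49/50) / (2·(1/8)) = 8/5 m/s
check:
T_s = v_R/a_R = (8/5)/4 = 0.4000 s
reaction-phase robot travel = 1.6000·0.0800 = 0.1280 m
braking distance = 1.6000²/(2·4.0000) = 0.3200 m
person approaches 2.0000·(0.0800+0.4000) = 0.9600 m
residual clearance needed = 0.0800+0.0800+0.0600 = 0.2200 m
sum ≈ 0.1280+0.3200+0.9600+0.2200 ≈ 1.6280 m = S ✓

v_R_max = 8/5 m/s = 1.6000 m/s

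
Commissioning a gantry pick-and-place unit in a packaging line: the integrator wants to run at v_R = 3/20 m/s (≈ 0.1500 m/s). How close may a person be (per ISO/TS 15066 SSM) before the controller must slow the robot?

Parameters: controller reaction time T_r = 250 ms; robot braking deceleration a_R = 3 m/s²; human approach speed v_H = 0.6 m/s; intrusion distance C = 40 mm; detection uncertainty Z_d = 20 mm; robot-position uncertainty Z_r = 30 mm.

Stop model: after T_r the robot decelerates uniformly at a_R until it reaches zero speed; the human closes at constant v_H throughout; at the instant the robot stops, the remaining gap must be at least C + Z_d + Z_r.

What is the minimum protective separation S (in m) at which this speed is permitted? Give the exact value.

S_min = 249/800 m = 0.3113 m

braking lasts T_s = (3/20)/3 = 0.0500 s
reaction-phase robot travel = 0.1500·0.2500 = 0.0375 m
robot under decel: 0.1500²/(2·3.0000) = 0.0037 m
person approaches 0.6000·(0.2500+0.0500) = 0.1800 m
margins: 0.0400+0.0200+0.0300 = 0.0900 m
S_min ≈ 0.0375+0.0037+0.1800+0.0900  ⇒  S_min = 249/800 m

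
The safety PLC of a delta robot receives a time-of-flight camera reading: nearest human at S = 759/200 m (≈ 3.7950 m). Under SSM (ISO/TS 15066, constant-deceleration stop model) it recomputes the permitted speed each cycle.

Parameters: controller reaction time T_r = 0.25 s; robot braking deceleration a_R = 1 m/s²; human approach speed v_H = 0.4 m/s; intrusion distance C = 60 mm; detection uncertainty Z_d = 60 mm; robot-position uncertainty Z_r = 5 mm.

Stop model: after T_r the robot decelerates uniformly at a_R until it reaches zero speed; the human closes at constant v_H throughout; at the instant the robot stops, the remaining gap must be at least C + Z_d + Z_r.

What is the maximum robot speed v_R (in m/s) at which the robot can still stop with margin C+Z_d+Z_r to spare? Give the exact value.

v_R_max = 21/10 m/s = 2.1000 m/s

quadratic (1/2)·v² + (13/20)·v + (-357/100) = 0
  disc = (13/20)² − 4·(1/2)·(-357/100) = 121/16 ; √disc = 11/4
  v_R = (−(13/20) + 11/4) / (2·(1/2)) = 21/10 m/s
check:
T_s = v_R/a_R = (21/10)/1 = 2.1000 s
reaction-phase robot travel = 2.1000·0.2500 = 0.5250 m
braking distance = 2.1000²/(2·1.0000) = 2.2050 m
human closes 0.4000·2.3500 = 0.9400 m
margins: 0.0600+0.0600+0.0050 = 0.1250 m
sum ≈ 0.5250+2.2050+0.9400+0.1250 ≈ 3.7950 m = S ✓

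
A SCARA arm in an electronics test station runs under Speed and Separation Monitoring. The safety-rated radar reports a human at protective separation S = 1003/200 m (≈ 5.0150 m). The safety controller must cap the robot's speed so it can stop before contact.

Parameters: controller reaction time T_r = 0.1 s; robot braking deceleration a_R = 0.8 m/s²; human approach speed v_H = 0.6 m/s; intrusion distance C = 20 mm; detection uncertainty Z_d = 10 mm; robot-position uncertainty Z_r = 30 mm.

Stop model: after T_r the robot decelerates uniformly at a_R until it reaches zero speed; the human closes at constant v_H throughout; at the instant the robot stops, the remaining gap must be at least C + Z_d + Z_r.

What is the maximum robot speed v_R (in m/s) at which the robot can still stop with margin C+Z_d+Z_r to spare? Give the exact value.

at the boundary: (5/8)·v² + (17/20)·v + (-979/200) = 0
  disc = (17/20)² − 4·(5/8)·(-979/200) = 324/25 ; √disc = 18/5
  v_R = (−(17/20) + 18/5) / (2·(5/8)) = 11/5 m/s
check:
T_s = v_R/a_R = (11/5)/(4/5) = 2.7500 s
reaction-phase robot travel = 2.2000·0.1000 = 0.2200 m
braking distance = 2.2000²/(2·0.8000) = 3.0250 m
human closes 0.6000·2.8500 = 1.7100 m
C+Z_d+Z_r = 0.0200+0.0100+0.0300 = 0.0600 m
sum ≈ 0.2200+3.0250+1.7100+0.0600 ≈ 5.0150 m = S ✓

v_R_max = 11/5 m/s = 2.2000 m/s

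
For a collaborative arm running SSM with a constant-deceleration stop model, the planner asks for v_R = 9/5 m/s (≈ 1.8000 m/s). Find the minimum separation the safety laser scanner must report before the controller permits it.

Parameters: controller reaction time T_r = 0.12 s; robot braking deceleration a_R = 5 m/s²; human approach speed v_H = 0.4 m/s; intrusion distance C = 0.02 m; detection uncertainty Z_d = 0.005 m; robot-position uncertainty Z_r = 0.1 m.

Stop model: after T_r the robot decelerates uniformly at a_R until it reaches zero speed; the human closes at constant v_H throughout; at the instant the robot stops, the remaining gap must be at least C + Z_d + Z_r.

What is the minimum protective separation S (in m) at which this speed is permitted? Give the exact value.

braking lasts T_s = (9/5)/5 = 0.3600 s
robot covers v_R·T_r = 1.8000·0.1200 = 0.2160 m before braking
robot under decel: 1.8000²/(2·5.0000) = 0.3240 m
person approaches 0.4000·(0.1200+0.3600) = 0.1920 m
margins: 0.0200+0.0050+0.1000 = 0.1250 m
S_min ≈ 0.2160+0.3240+0.1920+0.1250  ⇒  S_min = 857/1000 m

S_min = 857/1000 m = 0.8570 m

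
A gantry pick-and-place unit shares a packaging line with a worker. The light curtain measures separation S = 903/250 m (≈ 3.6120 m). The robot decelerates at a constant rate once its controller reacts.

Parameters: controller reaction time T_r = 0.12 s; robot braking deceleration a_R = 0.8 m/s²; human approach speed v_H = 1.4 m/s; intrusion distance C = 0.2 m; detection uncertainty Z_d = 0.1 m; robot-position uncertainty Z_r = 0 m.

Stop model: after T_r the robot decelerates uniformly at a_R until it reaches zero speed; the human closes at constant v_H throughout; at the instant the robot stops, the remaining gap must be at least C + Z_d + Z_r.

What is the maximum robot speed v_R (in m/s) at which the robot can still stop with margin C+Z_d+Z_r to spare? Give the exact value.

quadratic (5/8)·v² + (187/100)·v + (-393/125) = 0
  disc = (187/100)² − 4·(5/8)·(-393/125) = 113569/10000 ; √disc = 337/100
  v_R = (−(187/100) + 337/100) / (2·(5/8)) = 6/5 m/s
check:
T_s = v_R/a_R = (6/5)/(4/5) = 1.5000 s
reaction-phase robot travel = 1.2000·0.1200 = 0.1440 m
braking distance = 1.2000²/(2·0.8000) = 0.9000 m
human over T_r+T_s: 1.4000·(0.1200+1.5000) = 2.2680 m
residual clearance needed = 0.2000+0.1000+0.0000 = 0.3000 m
sum ≈ 0.1440+0.9000+2.2680+0.3000 ≈ 3.6120 m = S ✓

v_R_max = 6/5 m/s = 1.2000 m/s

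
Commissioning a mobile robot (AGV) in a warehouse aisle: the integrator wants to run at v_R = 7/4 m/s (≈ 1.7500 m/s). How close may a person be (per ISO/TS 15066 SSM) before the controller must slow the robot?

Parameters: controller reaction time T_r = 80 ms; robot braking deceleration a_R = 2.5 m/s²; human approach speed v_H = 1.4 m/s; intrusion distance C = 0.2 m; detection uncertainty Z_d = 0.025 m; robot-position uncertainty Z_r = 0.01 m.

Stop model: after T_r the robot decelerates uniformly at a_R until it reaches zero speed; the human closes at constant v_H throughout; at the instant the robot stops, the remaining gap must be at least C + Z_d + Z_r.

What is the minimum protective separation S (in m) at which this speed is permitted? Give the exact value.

T_s = v_R/a_R = (7/4)/(5/2) = 0.7000 s
robot in T_r: 1.7500·0.0800 = 0.1400 m
robot under decel: 1.7500²/(2·2.5000) = 0.6125 m
person approaches 1.4000·(0.0800+0.7000) = 1.0920 m
C+Z_d+Z_r = 0.2000+0.0250+0.0100 = 0.2350 m
S_min ≈ 0.1400+0.6125+1.0920+0.2350  ⇒  S_min = 4159/2000 m

S_min = 4159/2000 m = 2.0795 m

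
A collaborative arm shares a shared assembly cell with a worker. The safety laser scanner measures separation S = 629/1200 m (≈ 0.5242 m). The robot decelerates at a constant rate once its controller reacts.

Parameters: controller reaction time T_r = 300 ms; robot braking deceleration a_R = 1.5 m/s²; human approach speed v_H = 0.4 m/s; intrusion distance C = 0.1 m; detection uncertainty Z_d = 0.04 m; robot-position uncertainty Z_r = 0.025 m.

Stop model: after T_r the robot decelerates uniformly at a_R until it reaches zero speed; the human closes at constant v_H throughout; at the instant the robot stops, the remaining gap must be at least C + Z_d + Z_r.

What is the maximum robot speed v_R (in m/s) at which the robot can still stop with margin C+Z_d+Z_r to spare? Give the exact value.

at the boundary: (1/3)·v² + (17/30)·v + (-287/1200) = 0
  disc = (17/30)² − 4·(1/3)·(-287/1200) = 16/25 ; √disc = 4/5
  v_R = (−(17/30) + 4/5) / (2·(1/3)) = 7/20 m/s
check:
braking lasts T_s = (7/20)/(3/2) = 0.2333 s
robot covers v_R·T_r = 0.3500·0.3000 = 0.1050 m before braking
braking distance = 0.3500²/(2·1.5000) = 0.0408 m
human closes 0.4000·0.5333 = 0.2133 m
margins: 0.1000+0.0400+0.0250 = 0.1650 m
sum ≈ 0.1050+0.0408+0.2133+0.1650 ≈ 0.5242 m = S ✓

v_R_max = 7/20 m/s = 0.3500 m/s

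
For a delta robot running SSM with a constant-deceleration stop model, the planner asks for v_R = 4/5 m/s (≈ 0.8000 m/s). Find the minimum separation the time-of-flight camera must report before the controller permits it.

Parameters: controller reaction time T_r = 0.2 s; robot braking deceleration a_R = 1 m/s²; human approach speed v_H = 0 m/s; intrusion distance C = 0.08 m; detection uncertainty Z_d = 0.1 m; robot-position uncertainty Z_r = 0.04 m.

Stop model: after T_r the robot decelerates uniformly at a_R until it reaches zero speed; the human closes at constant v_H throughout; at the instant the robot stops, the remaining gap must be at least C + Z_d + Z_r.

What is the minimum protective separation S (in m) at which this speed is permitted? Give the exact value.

S_min = 7/10 m = 0.7000 m

T_s = v_R/a_R = (4/5)/1 = 0.8000 s
robot covers v_R·T_r = 0.8000·0.2000 = 0.1600 m before braking
braking distance = 0.8000²/(2·1.0000) = 0.3200 m
human over T_r+T_s: 0.0000·(0.2000+0.8000) = 0.0000 m
margins: 0.0800+0.1000+0.0400 = 0.2200 m
S_min ≈ 0.1600+0.3200+0.0000+0.2200  ⇒  S_min = 7/10 m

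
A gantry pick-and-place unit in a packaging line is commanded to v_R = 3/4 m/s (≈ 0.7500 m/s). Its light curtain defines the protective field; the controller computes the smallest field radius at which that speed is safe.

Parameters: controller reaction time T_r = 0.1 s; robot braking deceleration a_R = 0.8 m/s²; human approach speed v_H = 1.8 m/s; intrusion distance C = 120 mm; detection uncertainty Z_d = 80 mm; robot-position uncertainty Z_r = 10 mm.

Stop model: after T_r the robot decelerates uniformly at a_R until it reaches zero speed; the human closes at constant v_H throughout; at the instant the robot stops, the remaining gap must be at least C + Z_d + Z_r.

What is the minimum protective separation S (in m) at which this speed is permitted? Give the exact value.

S_min = 8013/3200 m = 2.5041 m

stop time T_s = (3/4)/(4/5) = 0.9375 s
robot in T_r: 0.7500·0.1000 = 0.0750 m
braking distance = 0.7500²/(2·0.8000) = 0.3516 m
human over T_r+T_s: 1.8000·(0.1000+0.9375) = 1.8675 m
margins: 0.1200+0.0800+0.0100 = 0.2100 m
S_min ≈ 0.0750+0.3516+1.8675+0.2100  ⇒  S_min = 8013/3200 m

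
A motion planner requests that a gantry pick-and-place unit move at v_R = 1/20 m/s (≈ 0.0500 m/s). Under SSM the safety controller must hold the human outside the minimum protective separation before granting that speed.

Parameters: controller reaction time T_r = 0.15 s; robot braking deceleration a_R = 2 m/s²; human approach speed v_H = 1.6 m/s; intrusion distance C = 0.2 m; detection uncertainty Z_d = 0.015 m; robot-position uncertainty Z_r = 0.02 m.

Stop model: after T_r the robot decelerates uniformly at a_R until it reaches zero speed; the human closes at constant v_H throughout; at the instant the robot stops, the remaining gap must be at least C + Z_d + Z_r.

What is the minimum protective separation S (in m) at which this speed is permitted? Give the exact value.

S_min = 837/1600 m = 0.5231 m

braking lasts T_s = (1/20)/2 = 0.0250 s
robot in T_r: 0.0500·0.1500 = 0.0075 m
robot covers 0.0500·0.0250 − ½·2.0000·0.0250² = 0.0006 m while stopping
human over T_r+T_s: 1.6000·(0.1500+0.0250) = 0.2800 m
residual clearance needed = 0.2000+0.0150+0.0200 = 0.2350 m
S_min ≈ 0.0075+0.0006+0.2800+0.2350  ⇒  S_min = 837/1600 m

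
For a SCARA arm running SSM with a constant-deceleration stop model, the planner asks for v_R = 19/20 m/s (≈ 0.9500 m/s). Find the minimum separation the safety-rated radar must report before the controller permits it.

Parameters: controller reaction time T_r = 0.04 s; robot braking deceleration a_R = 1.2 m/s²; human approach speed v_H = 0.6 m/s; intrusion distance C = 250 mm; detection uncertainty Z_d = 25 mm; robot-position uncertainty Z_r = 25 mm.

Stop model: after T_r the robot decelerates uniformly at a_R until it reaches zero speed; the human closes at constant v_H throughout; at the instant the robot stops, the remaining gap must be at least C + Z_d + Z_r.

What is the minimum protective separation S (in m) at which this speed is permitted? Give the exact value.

braking lasts T_s = (19/20)/(6/5) = 0.7917 s
robot in T_r: 0.9500·0.0400 = 0.0380 m
braking distance = 0.9500²/(2·1.2000) = 0.3760 m
human over T_r+T_s: 0.6000·(0.0400+0.7917) = 0.4990 m
C+Z_d+Z_r = 0.2500+0.0250+0.0250 = 0.3000 m
S_min ≈ 0.0380+0.3760+0.4990+0.3000  ⇒  S_min = 29113/24000 m

S_min = 29113/24000 m = 1.2130 m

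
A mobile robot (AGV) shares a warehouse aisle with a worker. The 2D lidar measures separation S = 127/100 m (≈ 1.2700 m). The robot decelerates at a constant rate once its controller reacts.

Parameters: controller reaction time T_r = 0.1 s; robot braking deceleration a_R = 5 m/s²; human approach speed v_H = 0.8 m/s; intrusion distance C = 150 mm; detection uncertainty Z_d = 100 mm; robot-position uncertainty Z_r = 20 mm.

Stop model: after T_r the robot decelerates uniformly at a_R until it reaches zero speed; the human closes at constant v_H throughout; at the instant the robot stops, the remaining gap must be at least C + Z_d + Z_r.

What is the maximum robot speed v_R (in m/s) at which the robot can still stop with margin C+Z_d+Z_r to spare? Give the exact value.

v_R_max = 2 m/s = 2.0000 m/s

at the boundary: (1/10)·v² + (13/50)·v + (-23/25) = 0
  disc = (13/50)² − 4·(1/10)·(-23/25) = 1089/2500 ; √disc = 33/50
  v_R = (−(13/50) + 33/50) / (2·(1/10)) = 2 m/s
check:
stop time T_s = 2/5 = 0.4000 s
reaction-phase robot travel = 2.0000·0.1000 = 0.2000 m
robot covers 2.0000·0.4000 − ½·5.0000·0.4000² = 0.4000 m while stopping
person approaches 0.8000·(0.1000+0.4000) = 0.4000 m
residual clearance needed = 0.1500+0.1000+0.0200 = 0.2700 m
sum ≈ 0.2000+0.4000+0.4000+0.2700 ≈ 1.2700 m = S ✓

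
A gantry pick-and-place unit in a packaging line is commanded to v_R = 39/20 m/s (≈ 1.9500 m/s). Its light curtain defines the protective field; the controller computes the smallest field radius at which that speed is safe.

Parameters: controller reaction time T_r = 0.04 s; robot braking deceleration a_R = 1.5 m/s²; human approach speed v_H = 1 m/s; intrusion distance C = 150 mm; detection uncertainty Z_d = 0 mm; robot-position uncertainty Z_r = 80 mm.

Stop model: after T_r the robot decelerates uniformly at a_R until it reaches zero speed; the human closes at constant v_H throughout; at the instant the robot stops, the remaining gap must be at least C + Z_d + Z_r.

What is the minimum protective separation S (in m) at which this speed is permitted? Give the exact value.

S_min = 5831/2000 m = 2.9155 m

braking lasts T_s = (39/20)/(3/2) = 1.3000 s
robot in T_r: 1.9500·0.0400 = 0.0780 m
braking distance = 1.9500²/(2·1.5000) = 1.2675 m
human closes 1.0000·1.3400 = 1.3400 m
margins: 0.1500+0.0000+0.0800 = 0.2300 m
S_min ≈ 0.0780+1.2675+1.3400+0.2300  ⇒  S_min = 5831/2000 m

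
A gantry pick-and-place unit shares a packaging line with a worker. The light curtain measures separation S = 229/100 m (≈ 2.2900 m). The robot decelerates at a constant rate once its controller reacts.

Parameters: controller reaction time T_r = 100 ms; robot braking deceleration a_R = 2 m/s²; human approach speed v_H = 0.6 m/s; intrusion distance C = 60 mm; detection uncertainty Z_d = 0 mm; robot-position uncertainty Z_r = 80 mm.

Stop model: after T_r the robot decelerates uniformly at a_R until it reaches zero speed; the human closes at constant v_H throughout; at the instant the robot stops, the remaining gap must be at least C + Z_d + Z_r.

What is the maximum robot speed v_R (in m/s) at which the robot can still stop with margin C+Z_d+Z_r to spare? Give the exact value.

v_R_max = 11/5 m/s = 2.2000 m/s

collect terms ⇒ (1/4)·v_R² + (2/5)·v_R + (-209/100) = 0
  disc = (2/5)² − 4·(1/4)·(-209/100) = 9/4 ; √disc = 3/2
  v_R = (−(2/5) + 3/2) / (2·(1/4)) = 11/5 m/s
check:
stop time T_s = (11/5)/2 = 1.1000 s
reaction-phase robot travel = 2.2000·0.1000 = 0.2200 m
robot covers 2.2000·1.1000 − ½·2.0000·1.1000² = 1.2100 m while stopping
person approaches 0.6000·(0.1000+1.1000) = 0.7200 m
C+Z_d+Z_r = 0.0600+0.0000+0.0800 = 0.1400 m
sum ≈ 0.2200+1.2100+0.7200+0.1400 ≈ 2.2900 m = S ✓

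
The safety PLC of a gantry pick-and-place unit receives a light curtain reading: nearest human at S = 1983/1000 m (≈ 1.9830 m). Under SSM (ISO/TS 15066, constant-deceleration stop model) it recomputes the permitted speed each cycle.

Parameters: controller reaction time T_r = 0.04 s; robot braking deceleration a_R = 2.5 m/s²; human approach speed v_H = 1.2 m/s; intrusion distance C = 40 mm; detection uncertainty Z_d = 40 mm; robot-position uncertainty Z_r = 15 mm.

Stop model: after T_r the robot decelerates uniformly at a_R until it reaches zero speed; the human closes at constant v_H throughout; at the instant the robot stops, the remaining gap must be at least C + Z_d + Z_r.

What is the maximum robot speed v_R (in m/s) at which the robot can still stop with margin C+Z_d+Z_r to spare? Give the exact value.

collect terms ⇒ (1/5)·v_R² + (13/25)·v_R + (-46/25) = 0
  disc = (13/25)² − 4·(1/5)·(-46/25) = 1089/625 ; √disc = 33/25
  v_R = (−(13/25) + 33/25) / (2·(1/5)) = 2 m/s
check:
braking lasts T_s = 2/(5/2) = 0.8000 s
robot covers v_R·T_r = 2.0000·0.0400 = 0.0800 m before braking
braking distance = 2.0000²/(2·2.5000) = 0.8000 m
human over T_r+T_s: 1.2000·(0.0400+0.8000) = 1.0080 m
margins: 0.0400+0.0400+0.0150 = 0.0950 m
sum ≈ 0.0800+0.8000+1.0080+0.0950 ≈ 1.9830 m = S ✓

v_R_max = 2 m/s = 2.0000 m/s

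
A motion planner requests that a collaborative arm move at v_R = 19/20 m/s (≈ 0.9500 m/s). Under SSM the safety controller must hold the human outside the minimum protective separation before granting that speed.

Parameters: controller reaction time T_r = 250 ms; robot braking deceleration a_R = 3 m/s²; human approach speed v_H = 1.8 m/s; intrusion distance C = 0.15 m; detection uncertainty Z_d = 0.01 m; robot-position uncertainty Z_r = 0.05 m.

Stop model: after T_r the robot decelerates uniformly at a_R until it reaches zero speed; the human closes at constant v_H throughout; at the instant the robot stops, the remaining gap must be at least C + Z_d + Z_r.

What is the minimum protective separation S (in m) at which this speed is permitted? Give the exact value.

T_s = v_R/a_R = (19/20)/3 = 0.3167 s
reaction-phase robot travel = 0.9500·0.2500 = 0.2375 m
braking distance = 0.9500²/(2·3.0000) = 0.1504 m
person approaches 1.8000·(0.2500+0.3167) = 1.0200 m
residual clearance needed = 0.1500+0.0100+0.0500 = 0.2100 m
S_min ≈ 0.2375+0.1504+1.0200+0.2100  ⇒  S_min = 3883/2400 m

S_min = 3883/2400 m = 1.6179 m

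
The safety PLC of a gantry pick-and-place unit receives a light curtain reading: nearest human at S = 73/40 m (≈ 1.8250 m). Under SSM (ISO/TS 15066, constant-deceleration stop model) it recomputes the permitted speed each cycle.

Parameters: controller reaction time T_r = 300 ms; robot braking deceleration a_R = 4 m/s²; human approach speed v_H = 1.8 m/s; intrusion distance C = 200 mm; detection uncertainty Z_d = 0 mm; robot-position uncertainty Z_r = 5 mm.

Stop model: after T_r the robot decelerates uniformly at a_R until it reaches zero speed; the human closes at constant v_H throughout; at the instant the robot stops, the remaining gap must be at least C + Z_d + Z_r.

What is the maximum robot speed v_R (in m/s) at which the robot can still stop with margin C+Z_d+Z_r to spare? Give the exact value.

v_R_max = 6/5 m/s = 1.2000 m/s

collect terms ⇒ (1/8)·v_R² + (3/4)·v_R + (-27/25) = 0
  disc = (3/4)² − 4·(1/8)·(-27/25) = 441/400 ; √disc = 21/20
  v_R = (−(3/4) + 21/20) / (2·(1/8)) = 6/5 m/s
check:
T_s = v_R/a_R = (6/5)/4 = 0.3000 s
robot covers v_R·T_r = 1.2000·0.3000 = 0.3600 m before braking
braking distance = 1.2000²/(2·4.0000) = 0.1800 m
human closes 1.8000·0.6000 = 1.0800 m
residual clearance needed = 0.2000+0.0000+0.0050 = 0.2050 m
sum ≈ 0.3600+0.1800+1.0800+0.2050 ≈ 1.8250 m = S ✓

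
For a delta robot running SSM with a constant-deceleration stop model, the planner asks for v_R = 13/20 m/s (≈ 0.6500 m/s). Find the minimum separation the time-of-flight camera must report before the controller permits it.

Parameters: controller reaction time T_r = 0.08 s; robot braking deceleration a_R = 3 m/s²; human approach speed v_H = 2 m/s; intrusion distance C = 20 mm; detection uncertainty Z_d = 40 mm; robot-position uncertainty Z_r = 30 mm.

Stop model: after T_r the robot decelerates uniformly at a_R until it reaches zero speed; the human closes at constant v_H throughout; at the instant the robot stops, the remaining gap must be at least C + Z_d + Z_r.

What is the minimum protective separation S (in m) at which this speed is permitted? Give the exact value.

S_min = 3223/4000 m = 0.8057 m

T_s = v_R/a_R = (13/20)/3 = 0.2167 s
robot in T_r: 0.6500·0.0800 = 0.0520 m
robot covers 0.6500·0.2167 − ½·3.0000·0.2167² = 0.0704 m while stopping
human closes 2.0000·0.2967 = 0.5933 m
C+Z_d+Z_r = 0.0200+0.0400+0.0300 = 0.0900 m
S_min ≈ 0.0520+0.0704+0.5933+0.0900  ⇒  S_min = 3223/4000 m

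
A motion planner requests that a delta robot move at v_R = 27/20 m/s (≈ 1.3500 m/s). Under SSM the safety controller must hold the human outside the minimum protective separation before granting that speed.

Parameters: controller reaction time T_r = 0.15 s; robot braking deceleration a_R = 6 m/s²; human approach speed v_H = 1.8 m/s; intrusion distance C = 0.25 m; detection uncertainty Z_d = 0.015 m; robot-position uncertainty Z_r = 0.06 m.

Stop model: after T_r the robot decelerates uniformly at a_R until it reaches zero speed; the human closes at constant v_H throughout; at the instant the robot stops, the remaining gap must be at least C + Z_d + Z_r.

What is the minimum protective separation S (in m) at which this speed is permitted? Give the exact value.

braking lasts T_s = (27/20)/6 = 0.2250 s
robot in T_r: 1.3500·0.1500 = 0.2025 m
robot under decel: 1.3500²/(2·6.0000) = 0.1519 m
human closes 1.8000·0.3750 = 0.6750 m
C+Z_d+Z_r = 0.2500+0.0150+0.0600 = 0.3250 m
S_min ≈ 0.2025+0.1519+0.6750+0.3250  ⇒  S_min = 2167/1600 m

S_min = 2167/1600 m = 1.3544 m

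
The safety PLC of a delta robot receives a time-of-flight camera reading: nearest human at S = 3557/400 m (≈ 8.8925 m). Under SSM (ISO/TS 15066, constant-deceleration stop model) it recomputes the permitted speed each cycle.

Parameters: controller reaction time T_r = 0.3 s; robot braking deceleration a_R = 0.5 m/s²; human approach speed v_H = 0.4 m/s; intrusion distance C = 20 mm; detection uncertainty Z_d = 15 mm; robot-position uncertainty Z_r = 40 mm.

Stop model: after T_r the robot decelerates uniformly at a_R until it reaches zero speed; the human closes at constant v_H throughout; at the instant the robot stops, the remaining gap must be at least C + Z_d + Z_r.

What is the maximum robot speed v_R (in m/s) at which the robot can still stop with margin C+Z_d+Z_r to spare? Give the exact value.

v_R_max = 49/20 m/s = 2.4500 m/s

at the boundary: (1)·v² + (11/10)·v + (-3479/400) = 0
  disc = (11/10)² − 4·(1)·(-3479/400) = 36 ; √disc = 6
  v_R = (−(11/10) + 6) / (2·(1)) = 49/20 m/s
check:
stop time T_s = (49/20)/(1/2) = 4.9000 s
robot in T_r: 2.4500·0.3000 = 0.7350 m
robot under decel: 2.4500²/(2·0.5000) = 6.0025 m
person approaches 0.4000·(0.3000+4.9000) = 2.0800 m
residual clearance needed = 0.0200+0.0150+0.0400 = 0.0750 m
sum ≈ 0.7350+6.0025+2.0800+0.0750 ≈ 8.8925 m = S ✓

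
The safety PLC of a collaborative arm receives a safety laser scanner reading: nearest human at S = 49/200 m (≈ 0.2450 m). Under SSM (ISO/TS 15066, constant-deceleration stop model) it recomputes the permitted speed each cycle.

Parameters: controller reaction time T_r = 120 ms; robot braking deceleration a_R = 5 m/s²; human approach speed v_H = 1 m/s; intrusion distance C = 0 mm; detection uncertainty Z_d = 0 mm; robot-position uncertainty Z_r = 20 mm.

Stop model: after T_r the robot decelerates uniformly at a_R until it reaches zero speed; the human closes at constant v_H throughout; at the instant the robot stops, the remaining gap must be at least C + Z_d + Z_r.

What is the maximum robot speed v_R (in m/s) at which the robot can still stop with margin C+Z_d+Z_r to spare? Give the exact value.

v_R_max = 3/10 m/s = 0.3000 m/s

collect terms ⇒ (1/10)·v_R² + (8/25)·v_R + (-21/200) = 0
  disc = (8/25)² − 4·(1/10)·(-21/200) = 361/2500 ; √disc = 19/50
  v_R = (−(8/25) + 19/50) / (2·(1/10)) = 3/10 m/s
check:
stop time T_s = (3/10)/5 = 0.0600 s
robot in T_r: 0.3000·0.1200 = 0.0360 m
braking distance = 0.3000²/(2·5.0000) = 0.0090 m
human over T_r+T_s: 1.0000·(0.1200+0.0600) = 0.1800 m
margins: 0.0000+0.0000+0.0200 = 0.0200 m
sum ≈ 0.0360+0.0090+0.1800+0.0200 ≈ 0.2450 m = S ✓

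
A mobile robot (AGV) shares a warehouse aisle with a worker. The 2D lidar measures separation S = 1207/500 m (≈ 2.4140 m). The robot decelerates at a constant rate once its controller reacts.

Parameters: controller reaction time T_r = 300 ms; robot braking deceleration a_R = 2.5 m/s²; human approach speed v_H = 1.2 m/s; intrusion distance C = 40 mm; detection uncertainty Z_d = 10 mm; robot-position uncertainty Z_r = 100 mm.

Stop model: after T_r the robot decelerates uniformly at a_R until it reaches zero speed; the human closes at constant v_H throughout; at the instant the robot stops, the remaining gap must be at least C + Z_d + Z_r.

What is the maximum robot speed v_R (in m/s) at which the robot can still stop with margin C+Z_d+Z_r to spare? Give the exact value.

v_R_max = 17/10 m/s = 1.7000 m/s

quadratic (1/5)·v² + (39/50)·v + (-238/125) = 0
  disc = (39/50)² − 4·(1/5)·(-238/125) = 5329/2500 ; √disc = 73/50
  v_R = (−(39/50) + 73/50) / (2·(1/5)) = 17/10 m/s
check:
braking lasts T_s = (17/10)/(5/2) = 0.6800 s
reaction-phase robot travel = 1.7000·0.3000 = 0.5100 m
robot under decel: 1.7000²/(2·2.5000) = 0.5780 m
human over T_r+T_s: 1.2000·(0.3000+0.6800) = 1.1760 m
residual clearance needed = 0.0400+0.0100+0.1000 = 0.1500 m
sum ≈ 0.5100+0.5780+1.1760+0.1500 ≈ 2.4140 m = S ✓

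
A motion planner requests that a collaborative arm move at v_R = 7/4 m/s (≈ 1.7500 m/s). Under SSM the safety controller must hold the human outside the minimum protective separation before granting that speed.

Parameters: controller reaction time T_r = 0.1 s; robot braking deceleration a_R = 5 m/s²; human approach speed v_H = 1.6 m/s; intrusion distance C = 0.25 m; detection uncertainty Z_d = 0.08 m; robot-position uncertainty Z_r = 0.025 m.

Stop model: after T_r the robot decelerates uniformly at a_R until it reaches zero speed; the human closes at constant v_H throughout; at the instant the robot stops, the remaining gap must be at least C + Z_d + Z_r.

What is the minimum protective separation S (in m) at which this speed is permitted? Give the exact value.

T_s = v_R/a_R = (7/4)/5 = 0.3500 s
robot in T_r: 1.7500·0.1000 = 0.1750 m
braking distance = 1.7500²/(2·5.0000) = 0.3063 m
human closes 1.6000·0.4500 = 0.7200 m
C+Z_d+Z_r = 0.2500+0.0800+0.0250 = 0.3550 m
S_min ≈ 0.1750+0.3063+0.7200+0.3550  ⇒  S_min = 249/160 m

S_min = 249/160 m = 1.5562 m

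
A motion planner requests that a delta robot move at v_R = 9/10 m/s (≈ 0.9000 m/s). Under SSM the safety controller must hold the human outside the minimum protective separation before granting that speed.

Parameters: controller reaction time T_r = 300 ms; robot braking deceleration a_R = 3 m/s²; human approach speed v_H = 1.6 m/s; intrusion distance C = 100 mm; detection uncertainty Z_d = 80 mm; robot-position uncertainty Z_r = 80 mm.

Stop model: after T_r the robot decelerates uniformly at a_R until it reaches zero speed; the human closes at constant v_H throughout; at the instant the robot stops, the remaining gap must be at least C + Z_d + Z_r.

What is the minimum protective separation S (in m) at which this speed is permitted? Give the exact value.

braking lasts T_s = (9/10)/3 = 0.3000 s
robot covers v_R·T_r = 0.9000·0.3000 = 0.2700 m before braking
braking distance = 0.9000²/(2·3.0000) = 0.1350 m
human closes 1.6000·0.6000 = 0.9600 m
C+Z_d+Z_r = 0.1000+0.0800+0.0800 = 0.2600 m
S_min ≈ 0.2700+0.1350+0.9600+0.2600  ⇒  S_min = 13/8 m

S_min = 13/8 m = 1.6250 m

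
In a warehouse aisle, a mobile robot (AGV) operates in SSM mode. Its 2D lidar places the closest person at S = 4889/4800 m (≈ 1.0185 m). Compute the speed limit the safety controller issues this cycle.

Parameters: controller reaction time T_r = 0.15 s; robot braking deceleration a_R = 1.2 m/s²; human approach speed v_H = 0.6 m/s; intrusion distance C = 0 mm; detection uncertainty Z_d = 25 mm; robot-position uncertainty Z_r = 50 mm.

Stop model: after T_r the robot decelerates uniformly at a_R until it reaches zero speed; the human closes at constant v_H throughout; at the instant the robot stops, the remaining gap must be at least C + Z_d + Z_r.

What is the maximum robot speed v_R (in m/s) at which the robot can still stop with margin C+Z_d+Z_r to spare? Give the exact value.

v_R_max = 17/20 m/s = 0.8500 m/s

at the boundary: (5/12)·v² + (13/20)·v + (-4097/4800) = 0
  disc = (13/20)² − 4·(5/12)·(-4097/4800) = 26569/14400 ; √disc = 163/120
  v_R = (−(13/20) + 163/120) / (2·(5/12)) = 17/20 m/s
check:
braking lasts T_s = (17/20)/(6/5) = 0.7083 s
robot covers v_R·T_r = 0.8500·0.1500 = 0.1275 m before braking
braking distance = 0.8500²/(2·1.2000) = 0.3010 m
human closes 0.6000·0.8583 = 0.5150 m
residual clearance needed = 0.0000+0.0250+0.0500 = 0.0750 m
sum ≈ 0.1275+0.3010+0.5150+0.0750 ≈ 1.0185 m = S ✓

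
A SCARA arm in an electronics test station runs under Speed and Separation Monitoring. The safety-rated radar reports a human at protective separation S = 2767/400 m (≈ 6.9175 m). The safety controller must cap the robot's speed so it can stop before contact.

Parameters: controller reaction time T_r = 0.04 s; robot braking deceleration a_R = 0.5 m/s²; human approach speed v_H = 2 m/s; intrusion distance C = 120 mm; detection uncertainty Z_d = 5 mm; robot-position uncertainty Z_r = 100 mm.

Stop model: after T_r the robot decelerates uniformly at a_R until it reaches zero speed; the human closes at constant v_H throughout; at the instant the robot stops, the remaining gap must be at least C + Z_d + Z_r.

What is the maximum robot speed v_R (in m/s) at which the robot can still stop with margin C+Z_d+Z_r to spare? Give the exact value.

v_R_max = 5/4 m/s = 1.2500 m/s

quadratic (1)·v² + (101/25)·v + (-529/80) = 0
  disc = (101/25)² − 4·(1)·(-529/80) = 106929/2500 ; √disc = 327/50
  v_R = (−(101/25) + 327/50) / (2·(1)) = 5/4 m/s
check:
stop time T_s = (5/4)/(1/2) = 2.5000 s
robot covers v_R·T_r = 1.2500·0.0400 = 0.0500 m before braking
robot under decel: 1.2500²/(2·0.5000) = 1.5625 m
human over T_r+T_s: 2.0000·(0.0400+2.5000) = 5.0800 m
residual clearance needed = 0.1200+0.0050+0.1000 = 0.2250 m
sum ≈ 0.0500+1.5625+5.0800+0.2250 ≈ 6.9175 m = S ✓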